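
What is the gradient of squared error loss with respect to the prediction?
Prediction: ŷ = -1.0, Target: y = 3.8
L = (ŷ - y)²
∂L/∂ŷ = -9.6

∂L/∂ŷ = 2(ŷ - y) = 2(-1.0 - 3.8) = 2(-4.8) = -9.6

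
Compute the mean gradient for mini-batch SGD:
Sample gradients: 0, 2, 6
Average gradient = 2.667

Average = (1/3)(0 + 2 + 6) = 8/3 = 2.667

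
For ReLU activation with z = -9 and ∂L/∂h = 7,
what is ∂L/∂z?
∂L/∂z = 0

h = ReLU(-9) = 0
Since z < 0: ∂h/∂z = 0
∂L/∂z = ∂L/∂h · ∂h/∂z = 7 × 0 = 0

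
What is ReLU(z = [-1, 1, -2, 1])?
h = [0, 1, 0, 1]

ReLU applied element-wise: max(0,-1)=0, max(0,1)=1, max(0,-2)=0, max(0,1)=1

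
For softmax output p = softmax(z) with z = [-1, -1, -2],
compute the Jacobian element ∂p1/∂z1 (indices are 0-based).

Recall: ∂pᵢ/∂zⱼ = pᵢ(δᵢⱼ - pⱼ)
∂p1/∂z1 = 0.244

p = softmax(z) = [0.4223, 0.4223, 0.1554]
p1 = 0.4223

∂p1/∂z1 = p1(1 - p1) = 0.4223 × (1 - 0.4223) = 0.244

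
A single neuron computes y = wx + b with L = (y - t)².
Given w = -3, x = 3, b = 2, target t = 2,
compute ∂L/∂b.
∂L/∂b = -18

y = wx + b = (-3)(3) + 2 = -7
∂L/∂y = 2(y - t) = 2(-7 - 2) = -18
∂y/∂b = 1
∂L/∂b = ∂L/∂y · ∂y/∂b = -18 × 1 = -18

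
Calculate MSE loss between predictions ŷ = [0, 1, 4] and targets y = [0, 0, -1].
MSE = 8.667

MSE = (1/3)((0-0)² + (1-0)² + (4--1)²) = (1/3)(0 + 1 + 25) = 8.667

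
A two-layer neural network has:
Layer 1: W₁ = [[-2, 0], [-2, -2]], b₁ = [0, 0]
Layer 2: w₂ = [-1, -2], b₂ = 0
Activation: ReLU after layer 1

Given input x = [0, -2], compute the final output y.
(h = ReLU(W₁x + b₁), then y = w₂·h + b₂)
y = -8

Layer 1 pre-activation: z₁ = [0, 4]
After ReLU: h = [0, 4]
Layer 2 output: y = -1×0 + -2×4 + 0 = -8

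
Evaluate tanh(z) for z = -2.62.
-0.9895

tanh(-2.62) = (e^(-2.62) - e^(2.62))/(e^(-2.62) + e^(2.62)) = -0.9895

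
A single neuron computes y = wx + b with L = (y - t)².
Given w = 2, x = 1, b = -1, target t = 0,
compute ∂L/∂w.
∂L/∂w = 2

y = wx + b = (2)(1) + -1 = 1
∂L/∂y = 2(y - t) = 2(1 - 0) = 2
∂y/∂w = x = 1
∂L/∂w = ∂L/∂y · ∂y/∂w = 2 × 1 = 2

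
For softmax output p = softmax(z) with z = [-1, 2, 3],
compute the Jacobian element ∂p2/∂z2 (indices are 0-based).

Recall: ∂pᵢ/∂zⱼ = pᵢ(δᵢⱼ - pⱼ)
∂p2/∂z2 = 0.201

p = softmax(z) = [0.01321, 0.2654, 0.7214]
p2 = 0.7214

∂p2/∂z2 = p2(1 - p2) = 0.7214 × (1 - 0.7214) = 0.201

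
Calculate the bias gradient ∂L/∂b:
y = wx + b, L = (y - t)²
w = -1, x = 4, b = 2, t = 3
∂L/∂b = -10

y = wx + b = (-1)(4) + 2 = -2
∂L/∂y = 2(y - t) = 2(-2 - 3) = -10
∂y/∂b = 1
∂L/∂b = ∂L/∂y · ∂y/∂b = -10 × 1 = -10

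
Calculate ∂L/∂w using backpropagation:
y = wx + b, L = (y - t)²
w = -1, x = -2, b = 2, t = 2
∂L/∂w = -8

y = wx + b = (-1)(-2) + 2 = 4
∂L/∂y = 2(y - t) = 2(4 - 2) = 4
∂y/∂w = x = -2
∂L/∂w = ∂L/∂y · ∂y/∂w = 4 × -2 = -8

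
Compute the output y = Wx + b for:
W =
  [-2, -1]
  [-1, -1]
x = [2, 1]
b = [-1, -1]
y = [-6, -4]

Wx = [-2×2 + -1×1, -1×2 + -1×1]
   = [-5, -3]
y = Wx + b = [-5 + -1, -3 + -1] = [-6, -4]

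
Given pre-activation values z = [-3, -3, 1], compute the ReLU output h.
h = [0, 0, 1]

ReLU applied element-wise: max(0,-3)=0, max(0,-3)=0, max(0,1)=1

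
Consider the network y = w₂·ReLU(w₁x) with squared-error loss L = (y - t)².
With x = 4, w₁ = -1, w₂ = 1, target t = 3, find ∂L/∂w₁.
∂L/∂w₁ = 0

Forward pass:
z = w₁x = -1×4 = -4
h = ReLU(-4) = 0
y = w₂h = 1×0 = 0

Backward pass:
∂L/∂y = 2(y - t) = 2(0 - 3) = -6
∂y/∂h = w₂ = 1
∂h/∂z = 0 (ReLU derivative)
∂z/∂w₁ = x = 4

∂L/∂w₁ = -6 × 1 × 0 × 4 = 0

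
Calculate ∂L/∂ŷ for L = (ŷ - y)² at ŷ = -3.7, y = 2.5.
∂L/∂ŷ = -12.4

∂L/∂ŷ = 2(ŷ - y) = 2(-3.7 - 2.5) = 2(-6.2) = -12.4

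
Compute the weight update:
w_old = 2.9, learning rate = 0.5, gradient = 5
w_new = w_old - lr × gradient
w_new = 0.4

w_new = w - η·∂L/∂w = 2.9 - 0.5×(5) = 2.9 - (2.5) = 0.4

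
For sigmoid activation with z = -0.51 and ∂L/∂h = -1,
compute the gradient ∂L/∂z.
∂L/∂z = -0.2344

σ(-0.51) = 0.3752
σ'(-0.51) = σ(-0.51)(1 - σ(-0.51)) = 0.3752 × 0.6248 = 0.2344
∂L/∂z = ∂L/∂h · σ'(z) = -1 × 0.2344 = -0.2344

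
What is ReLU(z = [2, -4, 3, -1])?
h = [2, 0, 3, 0]

ReLU applied element-wise: max(0,2)=2, max(0,-4)=0, max(0,3)=3, max(0,-1)=0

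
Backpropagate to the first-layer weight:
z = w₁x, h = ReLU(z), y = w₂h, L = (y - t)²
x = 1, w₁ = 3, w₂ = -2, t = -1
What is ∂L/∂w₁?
∂L/∂w₁ = 20

Forward pass:
z = w₁x = 3×1 = 3
h = ReLU(3) = 3
y = w₂h = -2×3 = -6

Backward pass:
∂L/∂y = 2(y - t) = 2(-6 - -1) = -10
∂y/∂h = w₂ = -2
∂h/∂z = 1 (ReLU derivative)
∂z/∂w₁ = x = 1

∂L/∂w₁ = -10 × -2 × 1 × 1 = 20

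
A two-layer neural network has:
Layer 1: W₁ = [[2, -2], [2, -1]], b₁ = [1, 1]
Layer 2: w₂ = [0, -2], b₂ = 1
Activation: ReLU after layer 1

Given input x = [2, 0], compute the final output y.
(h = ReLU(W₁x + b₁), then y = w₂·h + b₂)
y = -9

Layer 1 pre-activation: z₁ = [5, 5]
After ReLU: h = [5, 5]
Layer 2 output: y = 0×5 + -2×5 + 1 = -9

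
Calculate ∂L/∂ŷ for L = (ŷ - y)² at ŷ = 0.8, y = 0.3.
∂L/∂ŷ = 1.0

∂L/∂ŷ = 2(ŷ - y) = 2(0.8 - 0.3) = 2(0.5) = 1.0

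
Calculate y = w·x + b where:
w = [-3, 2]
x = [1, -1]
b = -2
y = -7

y = (-3)(1) + (2)(-1) + -2 = -7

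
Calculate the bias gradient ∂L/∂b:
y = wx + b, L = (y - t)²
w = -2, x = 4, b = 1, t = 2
∂L/∂b = -18

y = wx + b = (-2)(4) + 1 = -7
∂L/∂y = 2(y - t) = 2(-7 - 2) = -18
∂y/∂b = 1
∂L/∂b = ∂L/∂y · ∂y/∂b = -18 × 1 = -18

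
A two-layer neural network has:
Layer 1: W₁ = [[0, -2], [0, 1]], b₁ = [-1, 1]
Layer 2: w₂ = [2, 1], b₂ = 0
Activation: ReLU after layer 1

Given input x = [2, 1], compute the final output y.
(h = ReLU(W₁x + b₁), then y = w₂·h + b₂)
y = 2

Layer 1 pre-activation: z₁ = [-3, 2]
After ReLU: h = [0, 2]
Layer 2 output: y = 2×0 + 1×2 + 0 = 2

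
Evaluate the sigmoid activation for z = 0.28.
0.5695

sigmoid(0.28) = 1/(1 + e^(-0.28)) = 1/(1 + 0.7558) = 0.5695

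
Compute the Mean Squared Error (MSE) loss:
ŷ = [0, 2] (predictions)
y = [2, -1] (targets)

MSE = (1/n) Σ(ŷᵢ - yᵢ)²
MSE = 6.5

MSE = (1/2)((0-2)² + (2--1)²) = (1/2)(4 + 9) = 6.5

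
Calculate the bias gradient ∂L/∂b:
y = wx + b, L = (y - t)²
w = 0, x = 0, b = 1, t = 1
∂L/∂b = 0

y = wx + b = (0)(0) + 1 = 1
∂L/∂y = 2(y - t) = 2(1 - 1) = 0
∂y/∂b = 1
∂L/∂b = ∂L/∂y · ∂y/∂b = 0 × 1 = 0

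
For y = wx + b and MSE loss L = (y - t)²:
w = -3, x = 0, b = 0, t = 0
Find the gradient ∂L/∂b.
∂L/∂b = 0

y = wx + b = (-3)(0) + 0 = 0
∂L/∂y = 2(y - t) = 2(0 - 0) = 0
∂y/∂b = 1
∂L/∂b = ∂L/∂y · ∂y/∂b = 0 × 1 = 0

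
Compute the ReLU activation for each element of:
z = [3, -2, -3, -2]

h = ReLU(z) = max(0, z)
h = [3, 0, 0, 0]

ReLU applied element-wise: max(0,3)=3, max(0,-2)=0, max(0,-3)=0, max(0,-2)=0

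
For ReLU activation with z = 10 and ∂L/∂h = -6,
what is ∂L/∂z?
∂L/∂z = -6

h = ReLU(10) = 10
Since z > 0: ∂h/∂z = 1
∂L/∂z = ∂L/∂h · ∂h/∂z = -6 × 1 = -6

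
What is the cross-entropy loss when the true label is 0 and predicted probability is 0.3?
L = 0.3567

L = -0·log(0.3) - 1·log(0.7) = -log(0.7) = 0.3567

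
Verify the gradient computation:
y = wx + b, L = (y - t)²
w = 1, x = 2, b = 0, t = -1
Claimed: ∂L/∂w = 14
Incorrect

y = (1)(2) + 0 = 2
∂L/∂y = 2(y - t) = 2(2 - -1) = 6
∂y/∂w = x = 2
∂L/∂w = 6 × 2 = 12

Claimed value: 14
Incorrect: The correct gradient is 12.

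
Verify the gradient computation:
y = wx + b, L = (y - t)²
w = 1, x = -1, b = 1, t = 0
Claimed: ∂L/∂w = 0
Correct

y = (1)(-1) + 1 = 0
∂L/∂y = 2(y - t) = 2(0 - 0) = 0
∂y/∂w = x = -1
∂L/∂w = 0 × -1 = 0

Claimed value: 0
Correct: The correct gradient is 0.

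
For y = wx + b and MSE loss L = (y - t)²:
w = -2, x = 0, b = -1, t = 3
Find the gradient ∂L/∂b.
∂L/∂b = -8

y = wx + b = (-2)(0) + -1 = -1
∂L/∂y = 2(y - t) = 2(-1 - 3) = -8
∂y/∂b = 1
∂L/∂b = ∂L/∂y · ∂y/∂b = -8 × 1 = -8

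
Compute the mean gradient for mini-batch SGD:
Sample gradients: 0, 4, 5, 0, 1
Average gradient = 2

Average = (1/5)(0 + 4 + 5 + 0 + 1) = 10/5 = 2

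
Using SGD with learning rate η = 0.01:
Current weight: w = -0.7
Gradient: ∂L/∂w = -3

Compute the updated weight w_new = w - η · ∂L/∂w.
w_new = -0.67

w_new = w - η·∂L/∂w = -0.7 - 0.01×(-3) = -0.7 - (-0.03) = -0.67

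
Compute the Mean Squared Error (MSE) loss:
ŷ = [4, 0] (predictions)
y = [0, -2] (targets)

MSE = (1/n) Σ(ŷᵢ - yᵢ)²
MSE = 10

MSE = (1/2)((4-0)² + (0--2)²) = (1/2)(16 + 4) = 10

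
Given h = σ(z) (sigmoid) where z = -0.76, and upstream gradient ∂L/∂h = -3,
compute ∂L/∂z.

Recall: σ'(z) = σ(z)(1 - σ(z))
∂L/∂z = -0.6513

σ(-0.76) = 0.3186
σ'(-0.76) = σ(-0.76)(1 - σ(-0.76)) = 0.3186 × 0.6814 = 0.2171
∂L/∂z = ∂L/∂h · σ'(z) = -3 × 0.2171 = -0.6513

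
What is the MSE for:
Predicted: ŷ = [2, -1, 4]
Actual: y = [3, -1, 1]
MSE = 3.333

MSE = (1/3)((2-3)² + (-1--1)² + (4-1)²) = (1/3)(1 + 0 + 9) = 3.333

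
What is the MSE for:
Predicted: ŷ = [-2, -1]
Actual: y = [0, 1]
MSE = 4

MSE = (1/2)((-2-0)² + (-1-1)²) = (1/2)(4 + 4) = 4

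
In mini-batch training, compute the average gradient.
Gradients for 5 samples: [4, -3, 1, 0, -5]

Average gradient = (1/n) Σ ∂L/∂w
Average gradient = -0.6

Average = (1/5)(4 + -3 + 1 + 0 + -5) = -3/5 = -0.6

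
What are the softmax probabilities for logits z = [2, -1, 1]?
p = [0.7054, 0.0351, 0.2595]

exp(z) = [7.389, 0.3679, 2.718]
Sum = 10.48
p = [0.7054, 0.0351, 0.2595]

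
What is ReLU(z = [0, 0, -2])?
h = [0, 0, 0]

ReLU applied element-wise: max(0,0)=0, max(0,0)=0, max(0,-2)=0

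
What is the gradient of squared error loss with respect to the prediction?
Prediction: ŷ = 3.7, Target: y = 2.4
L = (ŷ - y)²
∂L/∂ŷ = 2.6

∂L/∂ŷ = 2(ŷ - y) = 2(3.7 - 2.4) = 2(1.3) = 2.6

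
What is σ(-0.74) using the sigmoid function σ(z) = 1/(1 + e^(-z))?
0.323

sigmoid(-0.74) = 1/(1 + e^(0.74)) = 1/(1 + 2.096) = 0.323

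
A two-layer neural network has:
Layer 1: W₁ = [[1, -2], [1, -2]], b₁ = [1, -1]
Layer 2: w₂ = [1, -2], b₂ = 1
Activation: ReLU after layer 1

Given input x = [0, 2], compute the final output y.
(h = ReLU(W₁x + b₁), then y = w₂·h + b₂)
y = 1

Layer 1 pre-activation: z₁ = [-3, -5]
After ReLU: h = [0, 0]
Layer 2 output: y = 1×0 + -2×0 + 1 = 1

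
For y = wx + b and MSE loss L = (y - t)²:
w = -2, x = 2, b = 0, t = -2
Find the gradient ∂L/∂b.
∂L/∂b = -4

y = wx + b = (-2)(2) + 0 = -4
∂L/∂y = 2(y - t) = 2(-4 - -2) = -4
∂y/∂b = 1
∂L/∂b = ∂L/∂y · ∂y/∂b = -4 × 1 = -4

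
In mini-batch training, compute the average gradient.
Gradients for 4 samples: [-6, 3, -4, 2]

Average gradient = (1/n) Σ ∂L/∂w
Average gradient = -1.25

Average = (1/4)(-6 + 3 + -4 + 2) = -5/4 = -1.25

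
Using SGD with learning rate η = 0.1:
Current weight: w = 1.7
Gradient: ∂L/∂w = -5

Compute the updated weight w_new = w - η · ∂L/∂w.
w_new = 2.2

w_new = w - η·∂L/∂w = 1.7 - 0.1×(-5) = 1.7 - (-0.5) = 2.2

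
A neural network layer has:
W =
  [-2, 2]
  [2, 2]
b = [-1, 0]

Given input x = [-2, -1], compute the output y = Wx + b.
y = [1, -6]

Wx = [-2×-2 + 2×-1, 2×-2 + 2×-1]
   = [2, -6]
y = Wx + b = [2 + -1, -6 + 0] = [1, -6]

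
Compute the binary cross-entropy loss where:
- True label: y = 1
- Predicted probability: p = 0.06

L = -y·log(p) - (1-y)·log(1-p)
L = 2.813

L = -1·log(0.06) - 0·log(0.94) = -log(0.06) = 2.813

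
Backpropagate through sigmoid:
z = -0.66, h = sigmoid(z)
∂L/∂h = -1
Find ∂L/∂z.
∂L/∂z = -0.2246

σ(-0.66) = 0.3407
σ'(-0.66) = σ(-0.66)(1 - σ(-0.66)) = 0.3407 × 0.6593 = 0.2246
∂L/∂z = ∂L/∂h · σ'(z) = -1 × 0.2246 = -0.2246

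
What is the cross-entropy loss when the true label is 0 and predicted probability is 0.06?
L = 0.06188

L = -0·log(0.06) - 1·log(0.94) = -log(0.94) = 0.06188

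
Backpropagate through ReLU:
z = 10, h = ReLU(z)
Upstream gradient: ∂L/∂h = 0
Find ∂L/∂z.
∂L/∂z = 0

h = ReLU(10) = 10
Since z > 0: ∂h/∂z = 1
∂L/∂z = ∂L/∂h · ∂h/∂z = 0 × 1 = 0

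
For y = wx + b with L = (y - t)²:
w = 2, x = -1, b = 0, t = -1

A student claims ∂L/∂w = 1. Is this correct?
Incorrect

y = (2)(-1) + 0 = -2
∂L/∂y = 2(y - t) = 2(-2 - -1) = -2
∂y/∂w = x = -1
∂L/∂w = -2 × -1 = 2

Claimed value: 1
Incorrect: The correct gradient is 2.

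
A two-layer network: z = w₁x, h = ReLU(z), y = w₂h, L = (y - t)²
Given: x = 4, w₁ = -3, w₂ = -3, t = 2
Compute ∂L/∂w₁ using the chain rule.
∂L/∂w₁ = 0

Forward pass:
z = w₁x = -3×4 = -12
h = ReLU(-12) = 0
y = w₂h = -3×0 = 0

Backward pass:
∂L/∂y = 2(y - t) = 2(0 - 2) = -4
∂y/∂h = w₂ = -3
∂h/∂z = 0 (ReLU derivative)
∂z/∂w₁ = x = 4

∂L/∂w₁ = -4 × -3 × 0 × 4 = 0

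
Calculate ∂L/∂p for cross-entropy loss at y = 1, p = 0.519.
∂L/∂p = -1.927

∂L/∂p = -y/p + (1-y)/(1-p) = -1/0.519 + 0 = -1.927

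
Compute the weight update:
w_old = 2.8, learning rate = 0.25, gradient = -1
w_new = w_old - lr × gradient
w_new = 3.05

w_new = w - η·∂L/∂w = 2.8 - 0.25×(-1) = 2.8 - (-0.25) = 3.05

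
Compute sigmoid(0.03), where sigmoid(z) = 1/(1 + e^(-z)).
0.5075

sigmoid(0.03) = 1/(1 + e^(-0.03)) = 1/(1 + 0.9704) = 0.5075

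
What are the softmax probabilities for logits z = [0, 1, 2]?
p = [0.09, 0.2447, 0.6652]

exp(z) = [1, 2.718, 7.389]
Sum = 11.11
p = [0.09, 0.2447, 0.6652]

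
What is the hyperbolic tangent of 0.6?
0.537

tanh(0.6) = (e^(0.6) - e^(-0.6))/(e^(0.6) + e^(-0.6)) = 0.537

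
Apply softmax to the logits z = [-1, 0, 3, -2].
p = [0.017, 0.0463, 0.9304, 0.0063]

exp(z) = [0.3679, 1, 20.09, 0.1353]
Sum = 21.59
p = [0.017, 0.0463, 0.9304, 0.0063]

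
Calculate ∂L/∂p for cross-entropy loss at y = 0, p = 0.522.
∂L/∂p = 2.092

∂L/∂p = -y/p + (1-y)/(1-p) = 0 + 1/0.478 = 2.092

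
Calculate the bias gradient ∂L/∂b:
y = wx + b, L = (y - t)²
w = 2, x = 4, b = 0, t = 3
∂L/∂b = 10

y = wx + b = (2)(4) + 0 = 8
∂L/∂y = 2(y - t) = 2(8 - 3) = 10
∂y/∂b = 1
∂L/∂b = ∂L/∂y · ∂y/∂b = 10 × 1 = 10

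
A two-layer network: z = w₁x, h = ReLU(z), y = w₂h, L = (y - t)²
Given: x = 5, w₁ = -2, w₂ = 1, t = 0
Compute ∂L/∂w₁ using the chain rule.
∂L/∂w₁ = 0

Forward pass:
z = w₁x = -2×5 = -10
h = ReLU(-10) = 0
y = w₂h = 1×0 = 0

Backward pass:
∂L/∂y = 2(y - t) = 2(0 - 0) = 0
∂y/∂h = w₂ = 1
∂h/∂z = 0 (ReLU derivative)
∂z/∂w₁ = x = 5

∂L/∂w₁ = 0 × 1 × 0 × 5 = 0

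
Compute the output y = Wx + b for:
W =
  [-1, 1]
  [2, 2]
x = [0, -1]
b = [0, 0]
y = [-1, -2]

Wx = [-1×0 + 1×-1, 2×0 + 2×-1]
   = [-1, -2]
y = Wx + b = [-1 + 0, -2 + 0] = [-1, -2]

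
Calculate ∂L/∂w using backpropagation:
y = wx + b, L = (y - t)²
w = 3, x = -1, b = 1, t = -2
∂L/∂w = 0

y = wx + b = (3)(-1) + 1 = -2
∂L/∂y = 2(y - t) = 2(-2 - -2) = 0
∂y/∂w = x = -1
∂L/∂w = ∂L/∂y · ∂y/∂w = 0 × -1 = 0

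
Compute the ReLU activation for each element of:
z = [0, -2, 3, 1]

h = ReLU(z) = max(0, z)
h = [0, 0, 3, 1]

ReLU applied element-wise: max(0,0)=0, max(0,-2)=0, max(0,3)=3, max(0,1)=1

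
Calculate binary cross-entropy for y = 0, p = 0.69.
L = 1.171

L = -0·log(0.69) - 1·log(0.31) = -log(0.31) = 1.171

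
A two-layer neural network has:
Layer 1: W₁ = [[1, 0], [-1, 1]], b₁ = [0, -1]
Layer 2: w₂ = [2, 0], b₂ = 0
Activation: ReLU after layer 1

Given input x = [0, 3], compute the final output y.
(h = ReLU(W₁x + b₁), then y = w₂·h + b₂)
y = 0

Layer 1 pre-activation: z₁ = [0, 2]
After ReLU: h = [0, 2]
Layer 2 output: y = 2×0 + 0×2 + 0 = 0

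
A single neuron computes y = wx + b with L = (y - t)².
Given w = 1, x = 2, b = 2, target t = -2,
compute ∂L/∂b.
∂L/∂b = 12

y = wx + b = (1)(2) + 2 = 4
∂L/∂y = 2(y - t) = 2(4 - -2) = 12
∂y/∂b = 1
∂L/∂b = ∂L/∂y · ∂y/∂b = 12 × 1 = 12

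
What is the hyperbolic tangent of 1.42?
0.8896

tanh(1.42) = (e^(1.42) - e^(-1.42))/(e^(1.42) + e^(-1.42)) = 0.8896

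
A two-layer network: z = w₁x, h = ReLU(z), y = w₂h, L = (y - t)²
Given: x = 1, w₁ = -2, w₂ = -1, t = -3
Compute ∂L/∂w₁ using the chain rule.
∂L/∂w₁ = 0

Forward pass:
z = w₁x = -2×1 = -2
h = ReLU(-2) = 0
y = w₂h = -1×0 = 0

Backward pass:
∂L/∂y = 2(y - t) = 2(0 - -3) = 6
∂y/∂h = w₂ = -1
∂h/∂z = 0 (ReLU derivative)
∂z/∂w₁ = x = 1

∂L/∂w₁ = 6 × -1 × 0 × 1 = 0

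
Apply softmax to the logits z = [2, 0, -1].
p = [0.8438, 0.1142, 0.042]

exp(z) = [7.389, 1, 0.3679]
Sum = 8.757
p = [0.8438, 0.1142, 0.042]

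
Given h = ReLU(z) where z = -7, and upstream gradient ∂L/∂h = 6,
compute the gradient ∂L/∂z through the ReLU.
∂L/∂z = 0

h = ReLU(-7) = 0
Since z < 0: ∂h/∂z = 0
∂L/∂z = ∂L/∂h · ∂h/∂z = 6 × 0 = 0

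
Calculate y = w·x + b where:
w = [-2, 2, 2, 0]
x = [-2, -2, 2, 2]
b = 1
y = 5

y = (-2)(-2) + (2)(-2) + (2)(2) + (0)(2) + 1 = 5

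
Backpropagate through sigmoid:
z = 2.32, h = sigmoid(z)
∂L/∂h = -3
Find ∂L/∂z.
∂L/∂z = -0.2444

σ(2.32) = 0.9105
σ'(2.32) = σ(2.32)(1 - σ(2.32)) = 0.9105 × 0.08948 = 0.08147
∂L/∂z = ∂L/∂h · σ'(z) = -3 × 0.08147 = -0.2444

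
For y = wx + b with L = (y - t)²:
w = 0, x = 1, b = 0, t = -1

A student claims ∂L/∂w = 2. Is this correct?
Correct

y = (0)(1) + 0 = 0
∂L/∂y = 2(y - t) = 2(0 - -1) = 2
∂y/∂w = x = 1
∂L/∂w = 2 × 1 = 2

Claimed value: 2
Correct: The correct gradient is 2.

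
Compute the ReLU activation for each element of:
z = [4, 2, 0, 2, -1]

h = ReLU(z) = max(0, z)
h = [4, 2, 0, 2, 0]

ReLU applied element-wise: max(0,4)=4, max(0,2)=2, max(0,0)=0, max(0,2)=2, max(0,-1)=0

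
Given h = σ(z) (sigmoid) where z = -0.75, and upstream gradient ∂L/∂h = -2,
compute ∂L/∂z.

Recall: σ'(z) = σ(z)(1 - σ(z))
∂L/∂z = -0.4358

σ(-0.75) = 0.3208
σ'(-0.75) = σ(-0.75)(1 - σ(-0.75)) = 0.3208 × 0.6792 = 0.2179
∂L/∂z = ∂L/∂h · σ'(z) = -2 × 0.2179 = -0.4358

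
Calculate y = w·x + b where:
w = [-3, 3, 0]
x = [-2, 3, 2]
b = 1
y = 16

y = (-3)(-2) + (3)(3) + (0)(2) + 1 = 16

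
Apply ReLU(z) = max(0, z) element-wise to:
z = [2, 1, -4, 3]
h = [2, 1, 0, 3]

ReLU applied element-wise: max(0,2)=2, max(0,1)=1, max(0,-4)=0, max(0,3)=3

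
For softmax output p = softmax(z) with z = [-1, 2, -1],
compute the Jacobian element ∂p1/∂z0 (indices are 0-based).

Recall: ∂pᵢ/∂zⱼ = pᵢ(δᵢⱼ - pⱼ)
∂p1/∂z0 = -0.04118

p = softmax(z) = [0.04528, 0.9094, 0.04528]
p1 = 0.9094, p0 = 0.04528

∂p1/∂z0 = -p1 × p0 = -0.9094 × 0.04528 = -0.04118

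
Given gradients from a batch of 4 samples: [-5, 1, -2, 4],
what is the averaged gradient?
Average gradient = -0.5

Average = (1/4)(-5 + 1 + -2 + 4) = -2/4 = -0.5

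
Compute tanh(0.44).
0.4136

tanh(0.44) = (e^(0.44) - e^(-0.44))/(e^(0.44) + e^(-0.44)) = 0.4136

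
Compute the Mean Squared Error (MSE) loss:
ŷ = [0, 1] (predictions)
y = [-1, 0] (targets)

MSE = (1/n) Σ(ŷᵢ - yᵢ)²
MSE = 1

MSE = (1/2)((0--1)² + (1-0)²) = (1/2)(1 + 1) = 1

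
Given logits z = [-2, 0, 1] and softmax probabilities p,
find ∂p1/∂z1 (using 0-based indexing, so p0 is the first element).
∂p1/∂z1 = 0.1922

p = softmax(z) = [0.03512, 0.2595, 0.7054]
p1 = 0.2595

∂p1/∂z1 = p1(1 - p1) = 0.2595 × (1 - 0.2595) = 0.1922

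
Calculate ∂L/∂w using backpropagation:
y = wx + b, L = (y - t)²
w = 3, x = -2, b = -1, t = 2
∂L/∂w = 36

y = wx + b = (3)(-2) + -1 = -7
∂L/∂y = 2(y - t) = 2(-7 - 2) = -18
∂y/∂w = x = -2
∂L/∂w = ∂L/∂y · ∂y/∂w = -18 × -2 = 36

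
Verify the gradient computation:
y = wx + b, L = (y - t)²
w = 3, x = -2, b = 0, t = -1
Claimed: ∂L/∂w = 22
Incorrect

y = (3)(-2) + 0 = -6
∂L/∂y = 2(y - t) = 2(-6 - -1) = -10
∂y/∂w = x = -2
∂L/∂w = -10 × -2 = 20

Claimed value: 22
Incorrect: The correct gradient is 20.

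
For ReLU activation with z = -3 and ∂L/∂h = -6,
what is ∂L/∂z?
∂L/∂z = 0

h = ReLU(-3) = 0
Since z < 0: ∂h/∂z = 0
∂L/∂z = ∂L/∂h · ∂h/∂z = -6 × 0 = 0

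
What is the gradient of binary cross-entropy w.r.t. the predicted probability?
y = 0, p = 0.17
∂L/∂p = 1.205

∂L/∂p = -y/p + (1-y)/(1-p) = 0 + 1/0.83 = 1.205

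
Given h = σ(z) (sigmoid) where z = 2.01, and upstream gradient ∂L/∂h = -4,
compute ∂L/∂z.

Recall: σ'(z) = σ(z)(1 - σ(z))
∂L/∂z = -0.4168

σ(2.01) = 0.8818
σ'(2.01) = σ(2.01)(1 - σ(2.01)) = 0.8818 × 0.1182 = 0.1042
∂L/∂z = ∂L/∂h · σ'(z) = -4 × 0.1042 = -0.4168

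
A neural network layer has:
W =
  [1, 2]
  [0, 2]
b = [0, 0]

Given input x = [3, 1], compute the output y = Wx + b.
y = [5, 2]

Wx = [1×3 + 2×1, 0×3 + 2×1]
   = [5, 2]
y = Wx + b = [5 + 0, 2 + 0] = [5, 2]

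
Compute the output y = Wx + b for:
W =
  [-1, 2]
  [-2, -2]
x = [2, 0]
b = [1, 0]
y = [-1, -4]

Wx = [-1×2 + 2×0, -2×2 + -2×0]
   = [-2, -4]
y = Wx + b = [-2 + 1, -4 + 0] = [-1, -4]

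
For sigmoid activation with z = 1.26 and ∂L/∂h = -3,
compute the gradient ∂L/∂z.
∂L/∂z = -0.5164

σ(1.26) = 0.779
σ'(1.26) = σ(1.26)(1 - σ(1.26)) = 0.779 × 0.221 = 0.1721
∂L/∂z = ∂L/∂h · σ'(z) = -3 × 0.1721 = -0.5164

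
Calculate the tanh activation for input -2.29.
-0.9797

tanh(-2.29) = (e^(-2.29) - e^(2.29))/(e^(-2.29) + e^(2.29)) = -0.9797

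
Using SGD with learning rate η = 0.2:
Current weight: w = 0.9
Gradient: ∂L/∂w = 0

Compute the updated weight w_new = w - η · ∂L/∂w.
w_new = 0.9

w_new = w - η·∂L/∂w = 0.9 - 0.2×(0) = 0.9 - (0) = 0.9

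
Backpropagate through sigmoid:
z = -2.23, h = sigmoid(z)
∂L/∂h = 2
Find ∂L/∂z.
∂L/∂z = 0.1753

σ(-2.23) = 0.09709
σ'(-2.23) = σ(-2.23)(1 - σ(-2.23)) = 0.09709 × 0.9029 = 0.08766
∂L/∂z = ∂L/∂h · σ'(z) = 2 × 0.08766 = 0.1753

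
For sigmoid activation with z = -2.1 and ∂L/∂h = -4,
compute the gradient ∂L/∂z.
∂L/∂z = -0.3888

σ(-2.1) = 0.1091
σ'(-2.1) = σ(-2.1)(1 - σ(-2.1)) = 0.1091 × 0.8909 = 0.09719
∂L/∂z = ∂L/∂h · σ'(z) = -4 × 0.09719 = -0.3888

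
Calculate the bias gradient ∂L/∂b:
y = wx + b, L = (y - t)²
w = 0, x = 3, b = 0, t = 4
∂L/∂b = -8

y = wx + b = (0)(3) + 0 = 0
∂L/∂y = 2(y - t) = 2(0 - 4) = -8
∂y/∂b = 1
∂L/∂b = ∂L/∂y · ∂y/∂b = -8 × 1 = -8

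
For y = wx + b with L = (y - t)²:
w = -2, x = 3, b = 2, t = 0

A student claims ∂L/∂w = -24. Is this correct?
Correct

y = (-2)(3) + 2 = -4
∂L/∂y = 2(y - t) = 2(-4 - 0) = -8
∂y/∂w = x = 3
∂L/∂w = -8 × 3 = -24

Claimed value: -24
Correct: The correct gradient is -24.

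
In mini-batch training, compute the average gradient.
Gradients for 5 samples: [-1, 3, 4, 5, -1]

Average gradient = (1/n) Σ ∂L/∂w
Average gradient = 2

Average = (1/5)(-1 + 3 + 4 + 5 + -1) = 10/5 = 2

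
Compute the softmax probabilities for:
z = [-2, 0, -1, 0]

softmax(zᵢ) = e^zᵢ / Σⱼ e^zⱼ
p = [0.0541, 0.3995, 0.147, 0.3995]

exp(z) = [0.1353, 1, 0.3679, 1]
Sum = 2.503
p = [0.0541, 0.3995, 0.147, 0.3995]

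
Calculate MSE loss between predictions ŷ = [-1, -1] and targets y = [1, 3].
MSE = 10

MSE = (1/2)((-1-1)² + (-1-3)²) = (1/2)(4 + 16) = 10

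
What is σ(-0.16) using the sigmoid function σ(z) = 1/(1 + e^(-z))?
0.4601

sigmoid(-0.16) = 1/(1 + e^(0.16)) = 1/(1 + 1.174) = 0.4601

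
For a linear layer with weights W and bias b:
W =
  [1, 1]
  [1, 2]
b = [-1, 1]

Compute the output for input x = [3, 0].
y = [2, 4]

Wx = [1×3 + 1×0, 1×3 + 2×0]
   = [3, 3]
y = Wx + b = [3 + -1, 3 + 1] = [2, 4]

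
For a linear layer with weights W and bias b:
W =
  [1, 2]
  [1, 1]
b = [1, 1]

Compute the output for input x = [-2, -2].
y = [-5, -3]

Wx = [1×-2 + 2×-2, 1×-2 + 1×-2]
   = [-6, -4]
y = Wx + b = [-6 + 1, -4 + 1] = [-5, -3]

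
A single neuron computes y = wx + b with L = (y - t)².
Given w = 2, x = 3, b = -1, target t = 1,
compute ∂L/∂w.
∂L/∂w = 24

y = wx + b = (2)(3) + -1 = 5
∂L/∂y = 2(y - t) = 2(5 - 1) = 8
∂y/∂w = x = 3
∂L/∂w = ∂L/∂y · ∂y/∂w = 8 × 3 = 24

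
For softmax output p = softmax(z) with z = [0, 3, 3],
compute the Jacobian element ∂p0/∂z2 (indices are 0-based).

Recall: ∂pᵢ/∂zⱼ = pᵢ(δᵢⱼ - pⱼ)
∂p0/∂z2 = -0.01185

p = softmax(z) = [0.02429, 0.4879, 0.4879]
p0 = 0.02429, p2 = 0.4879

∂p0/∂z2 = -p0 × p2 = -0.02429 × 0.4879 = -0.01185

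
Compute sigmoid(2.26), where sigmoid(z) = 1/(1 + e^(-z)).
0.9055

sigmoid(2.26) = 1/(1 + e^(-2.26)) = 1/(1 + 0.1044) = 0.9055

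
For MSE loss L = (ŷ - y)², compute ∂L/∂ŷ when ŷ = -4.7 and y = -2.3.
∂L/∂ŷ = -4.8

∂L/∂ŷ = 2(ŷ - y) = 2(-4.7 - -2.3) = 2(-2.4) = -4.8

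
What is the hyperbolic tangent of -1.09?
-0.7969

tanh(-1.09) = (e^(-1.09) - e^(1.09))/(e^(-1.09) + e^(1.09)) = -0.7969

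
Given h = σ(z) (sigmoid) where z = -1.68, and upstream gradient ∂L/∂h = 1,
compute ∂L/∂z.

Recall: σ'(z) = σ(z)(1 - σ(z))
∂L/∂z = 0.1324

σ(-1.68) = 0.1571
σ'(-1.68) = σ(-1.68)(1 - σ(-1.68)) = 0.1571 × 0.8429 = 0.1324
∂L/∂z = ∂L/∂h · σ'(z) = 1 × 0.1324 = 0.1324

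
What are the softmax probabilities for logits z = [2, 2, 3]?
p = [0.2119, 0.2119, 0.5761]

exp(z) = [7.389, 7.389, 20.09]
Sum = 34.86
p = [0.2119, 0.2119, 0.5761]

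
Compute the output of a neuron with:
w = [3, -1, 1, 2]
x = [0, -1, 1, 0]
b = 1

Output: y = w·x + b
y = 3

y = (3)(0) + (-1)(-1) + (1)(1) + (2)(0) + 1 = 3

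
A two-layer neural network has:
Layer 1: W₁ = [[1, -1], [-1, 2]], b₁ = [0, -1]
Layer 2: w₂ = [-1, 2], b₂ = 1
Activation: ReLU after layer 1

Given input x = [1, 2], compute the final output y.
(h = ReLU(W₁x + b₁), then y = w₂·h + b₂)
y = 5

Layer 1 pre-activation: z₁ = [-1, 2]
After ReLU: h = [0, 2]
Layer 2 output: y = -1×0 + 2×2 + 1 = 5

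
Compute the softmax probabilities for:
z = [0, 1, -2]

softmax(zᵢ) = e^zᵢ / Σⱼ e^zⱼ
p = [0.2595, 0.7054, 0.0351]

exp(z) = [1, 2.718, 0.1353]
Sum = 3.854
p = [0.2595, 0.7054, 0.0351]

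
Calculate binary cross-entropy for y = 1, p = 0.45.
L = 0.7985

L = -1·log(0.45) - 0·log(0.55) = -log(0.45) = 0.7985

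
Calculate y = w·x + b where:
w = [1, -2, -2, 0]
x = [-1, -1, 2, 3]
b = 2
y = -1

y = (1)(-1) + (-2)(-1) + (-2)(2) + (0)(3) + 2 = -1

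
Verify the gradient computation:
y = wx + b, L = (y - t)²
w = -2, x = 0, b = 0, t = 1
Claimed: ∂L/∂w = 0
Correct

y = (-2)(0) + 0 = 0
∂L/∂y = 2(y - t) = 2(0 - 1) = -2
∂y/∂w = x = 0
∂L/∂w = -2 × 0 = 0

Claimed value: 0
Correct: The correct gradient is 0.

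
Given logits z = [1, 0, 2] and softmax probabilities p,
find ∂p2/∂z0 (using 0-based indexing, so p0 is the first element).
∂p2/∂z0 = -0.1628

p = softmax(z) = [0.2447, 0.09003, 0.6652]
p2 = 0.6652, p0 = 0.2447

∂p2/∂z0 = -p2 × p0 = -0.6652 × 0.2447 = -0.1628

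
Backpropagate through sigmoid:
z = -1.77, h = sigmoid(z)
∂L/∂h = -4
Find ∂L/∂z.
∂L/∂z = -0.4974

σ(-1.77) = 0.1455
σ'(-1.77) = σ(-1.77)(1 - σ(-1.77)) = 0.1455 × 0.8545 = 0.1244
∂L/∂z = ∂L/∂h · σ'(z) = -4 × 0.1244 = -0.4974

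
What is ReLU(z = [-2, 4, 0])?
h = [0, 4, 0]

ReLU applied element-wise: max(0,-2)=0, max(0,4)=4, max(0,0)=0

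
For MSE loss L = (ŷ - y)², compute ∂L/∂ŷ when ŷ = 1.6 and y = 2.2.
∂L/∂ŷ = -1.2

∂L/∂ŷ = 2(ŷ - y) = 2(1.6 - 2.2) = 2(-0.6) = -1.2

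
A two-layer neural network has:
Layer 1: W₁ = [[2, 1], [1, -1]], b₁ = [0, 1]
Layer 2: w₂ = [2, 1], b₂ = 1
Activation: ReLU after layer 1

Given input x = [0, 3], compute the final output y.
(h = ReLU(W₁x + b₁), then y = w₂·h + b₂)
y = 7

Layer 1 pre-activation: z₁ = [3, -2]
After ReLU: h = [3, 0]
Layer 2 output: y = 2×3 + 1×0 + 1 = 7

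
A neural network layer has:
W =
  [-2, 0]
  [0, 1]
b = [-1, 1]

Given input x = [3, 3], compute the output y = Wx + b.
y = [-7, 4]

Wx = [-2×3 + 0×3, 0×3 + 1×3]
   = [-6, 3]
y = Wx + b = [-6 + -1, 3 + 1] = [-7, 4]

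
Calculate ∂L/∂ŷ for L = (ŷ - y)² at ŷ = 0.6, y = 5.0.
∂L/∂ŷ = -8.8

∂L/∂ŷ = 2(ŷ - y) = 2(0.6 - 5.0) = 2(-4.4) = -8.8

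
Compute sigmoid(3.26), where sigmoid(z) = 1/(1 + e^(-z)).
0.963

sigmoid(3.26) = 1/(1 + e^(-3.26)) = 1/(1 + 0.03839) = 0.963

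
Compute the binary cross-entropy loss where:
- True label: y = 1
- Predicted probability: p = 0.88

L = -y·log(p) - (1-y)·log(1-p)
L = 0.1278

L = -1·log(0.88) - 0·log(0.12) = -log(0.88) = 0.1278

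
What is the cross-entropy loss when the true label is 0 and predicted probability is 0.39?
L = 0.4943

L = -0·log(0.39) - 1·log(0.61) = -log(0.61) = 0.4943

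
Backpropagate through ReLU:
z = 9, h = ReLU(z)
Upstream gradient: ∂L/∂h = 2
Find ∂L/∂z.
∂L/∂z = 2

h = ReLU(9) = 9
Since z > 0: ∂h/∂z = 1
∂L/∂z = ∂L/∂h · ∂h/∂z = 2 × 1 = 2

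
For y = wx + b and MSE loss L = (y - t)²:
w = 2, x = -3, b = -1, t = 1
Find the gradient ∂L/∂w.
∂L/∂w = 48

y = wx + b = (2)(-3) + -1 = -7
∂L/∂y = 2(y - t) = 2(-7 - 1) = -16
∂y/∂w = x = -3
∂L/∂w = ∂L/∂y · ∂y/∂w = -16 × -3 = 48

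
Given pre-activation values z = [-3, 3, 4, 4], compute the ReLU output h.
h = [0, 3, 4, 4]

ReLU applied element-wise: max(0,-3)=0, max(0,3)=3, max(0,4)=4, max(0,4)=4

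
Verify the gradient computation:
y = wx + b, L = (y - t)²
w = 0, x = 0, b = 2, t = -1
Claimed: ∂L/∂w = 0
Correct

y = (0)(0) + 2 = 2
∂L/∂y = 2(y - t) = 2(2 - -1) = 6
∂y/∂w = x = 0
∂L/∂w = 6 × 0 = 0

Claimed value: 0
Correct: The correct gradient is 0.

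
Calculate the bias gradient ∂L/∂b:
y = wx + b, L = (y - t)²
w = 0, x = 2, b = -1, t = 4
∂L/∂b = -10

y = wx + b = (0)(2) + -1 = -1
∂L/∂y = 2(y - t) = 2(-1 - 4) = -10
∂y/∂b = 1
∂L/∂b = ∂L/∂y · ∂y/∂b = -10 × 1 = -10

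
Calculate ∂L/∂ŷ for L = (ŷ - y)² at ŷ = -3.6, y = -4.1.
∂L/∂ŷ = 1.0

∂L/∂ŷ = 2(ŷ - y) = 2(-3.6 - -4.1) = 2(0.5) = 1.0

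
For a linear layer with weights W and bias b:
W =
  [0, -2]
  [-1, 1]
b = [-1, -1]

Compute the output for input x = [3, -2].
y = [3, -6]

Wx = [0×3 + -2×-2, -1×3 + 1×-2]
   = [4, -5]
y = Wx + b = [4 + -1, -5 + -1] = [3, -6]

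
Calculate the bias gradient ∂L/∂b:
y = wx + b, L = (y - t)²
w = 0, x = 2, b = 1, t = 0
∂L/∂b = 2

y = wx + b = (0)(2) + 1 = 1
∂L/∂y = 2(y - t) = 2(1 - 0) = 2
∂y/∂b = 1
∂L/∂b = ∂L/∂y · ∂y/∂b = 2 × 1 = 2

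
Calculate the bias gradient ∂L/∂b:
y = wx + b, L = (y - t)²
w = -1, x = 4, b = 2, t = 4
∂L/∂b = -12

y = wx + b = (-1)(4) + 2 = -2
∂L/∂y = 2(y - t) = 2(-2 - 4) = -12
∂y/∂b = 1
∂L/∂b = ∂L/∂y · ∂y/∂b = -12 × 1 = -12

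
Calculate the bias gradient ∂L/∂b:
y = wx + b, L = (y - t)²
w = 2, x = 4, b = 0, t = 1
∂L/∂b = 14

y = wx + b = (2)(4) + 0 = 8
∂L/∂y = 2(y - t) = 2(8 - 1) = 14
∂y/∂b = 1
∂L/∂b = ∂L/∂y · ∂y/∂b = 14 × 1 = 14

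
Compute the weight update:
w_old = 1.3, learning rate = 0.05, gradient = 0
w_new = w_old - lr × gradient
w_new = 1.3

w_new = w - η·∂L/∂w = 1.3 - 0.05×(0) = 1.3 - (0) = 1.3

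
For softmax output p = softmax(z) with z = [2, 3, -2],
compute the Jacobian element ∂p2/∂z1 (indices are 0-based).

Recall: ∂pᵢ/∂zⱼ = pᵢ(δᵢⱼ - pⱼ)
∂p2/∂z1 = -0.003566

p = softmax(z) = [0.2676, 0.7275, 0.004902]
p2 = 0.004902, p1 = 0.7275

∂p2/∂z1 = -p2 × p1 = -0.004902 × 0.7275 = -0.003566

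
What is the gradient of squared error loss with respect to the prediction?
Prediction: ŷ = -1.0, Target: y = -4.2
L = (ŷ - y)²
∂L/∂ŷ = 6.4

∂L/∂ŷ = 2(ŷ - y) = 2(-1.0 - -4.2) = 2(3.2) = 6.4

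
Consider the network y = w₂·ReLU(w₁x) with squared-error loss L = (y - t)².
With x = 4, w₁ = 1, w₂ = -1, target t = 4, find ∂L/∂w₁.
∂L/∂w₁ = 64

Forward pass:
z = w₁x = 1×4 = 4
h = ReLU(4) = 4
y = w₂h = -1×4 = -4

Backward pass:
∂L/∂y = 2(y - t) = 2(-4 - 4) = -16
∂y/∂h = w₂ = -1
∂h/∂z = 1 (ReLU derivative)
∂z/∂w₁ = x = 4

∂L/∂w₁ = -16 × -1 × 1 × 4 = 64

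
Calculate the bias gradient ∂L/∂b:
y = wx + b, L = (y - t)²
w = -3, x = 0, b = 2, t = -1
∂L/∂b = 6

y = wx + b = (-3)(0) + 2 = 2
∂L/∂y = 2(y - t) = 2(2 - -1) = 6
∂y/∂b = 1
∂L/∂b = ∂L/∂y · ∂y/∂b = 6 × 1 = 6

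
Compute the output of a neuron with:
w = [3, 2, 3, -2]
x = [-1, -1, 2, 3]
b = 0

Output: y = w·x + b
y = -5

y = (3)(-1) + (2)(-1) + (3)(2) + (-2)(3) + 0 = -5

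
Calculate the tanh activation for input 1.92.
0.9579

tanh(1.92) = (e^(1.92) - e^(-1.92))/(e^(1.92) + e^(-1.92)) = 0.9579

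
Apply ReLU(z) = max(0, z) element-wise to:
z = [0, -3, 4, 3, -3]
h = [0, 0, 4, 3, 0]

ReLU applied element-wise: max(0,0)=0, max(0,-3)=0, max(0,4)=4, max(0,3)=3, max(0,-3)=0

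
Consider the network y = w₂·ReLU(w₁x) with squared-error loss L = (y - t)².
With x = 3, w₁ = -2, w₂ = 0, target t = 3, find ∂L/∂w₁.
∂L/∂w₁ = 0

Forward pass:
z = w₁x = -2×3 = -6
h = ReLU(-6) = 0
y = w₂h = 0×0 = 0

Backward pass:
∂L/∂y = 2(y - t) = 2(0 - 3) = -6
∂y/∂h = w₂ = 0
∂h/∂z = 0 (ReLU derivative)
∂z/∂w₁ = x = 3

∂L/∂w₁ = -6 × 0 × 0 × 3 = 0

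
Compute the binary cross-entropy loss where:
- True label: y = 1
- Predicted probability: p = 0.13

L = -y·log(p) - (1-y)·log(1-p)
L = 2.04

L = -1·log(0.13) - 0·log(0.87) = -log(0.13) = 2.04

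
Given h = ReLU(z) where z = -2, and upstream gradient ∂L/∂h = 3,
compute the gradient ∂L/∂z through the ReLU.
∂L/∂z = 0

h = ReLU(-2) = 0
Since z < 0: ∂h/∂z = 0
∂L/∂z = ∂L/∂h · ∂h/∂z = 3 × 0 = 0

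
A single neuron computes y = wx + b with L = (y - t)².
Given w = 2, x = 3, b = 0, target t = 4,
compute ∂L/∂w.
∂L/∂w = 12

y = wx + b = (2)(3) + 0 = 6
∂L/∂y = 2(y - t) = 2(6 - 4) = 4
∂y/∂w = x = 3
∂L/∂w = ∂L/∂y · ∂y/∂w = 4 × 3 = 12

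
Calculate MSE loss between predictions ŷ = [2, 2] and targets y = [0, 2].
MSE = 2

MSE = (1/2)((2-0)² + (2-2)²) = (1/2)(4 + 0) = 2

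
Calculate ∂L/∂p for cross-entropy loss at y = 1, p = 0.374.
∂L/∂p = -2.674

∂L/∂p = -y/p + (1-y)/(1-p) = -1/0.374 + 0 = -2.674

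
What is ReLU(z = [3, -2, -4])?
h = [3, 0, 0]

ReLU applied element-wise: max(0,3)=3, max(0,-2)=0, max(0,-4)=0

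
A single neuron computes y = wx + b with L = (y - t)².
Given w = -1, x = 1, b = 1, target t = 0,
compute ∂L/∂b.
∂L/∂b = 0

y = wx + b = (-1)(1) + 1 = 0
∂L/∂y = 2(y - t) = 2(0 - 0) = 0
∂y/∂b = 1
∂L/∂b = ∂L/∂y · ∂y/∂b = 0 × 1 = 0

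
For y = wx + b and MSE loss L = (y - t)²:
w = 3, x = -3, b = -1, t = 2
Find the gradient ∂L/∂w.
∂L/∂w = 72

y = wx + b = (3)(-3) + -1 = -10
∂L/∂y = 2(y - t) = 2(-10 - 2) = -24
∂y/∂w = x = -3
∂L/∂w = ∂L/∂y · ∂y/∂w = -24 × -3 = 72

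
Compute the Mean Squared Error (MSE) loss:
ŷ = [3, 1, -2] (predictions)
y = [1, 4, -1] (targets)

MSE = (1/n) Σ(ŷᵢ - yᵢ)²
MSE = 4.667

MSE = (1/3)((3-1)² + (1-4)² + (-2--1)²) = (1/3)(4 + 9 + 1) = 4.667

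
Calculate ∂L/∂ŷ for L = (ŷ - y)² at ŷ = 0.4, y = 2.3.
∂L/∂ŷ = -3.8

∂L/∂ŷ = 2(ŷ - y) = 2(0.4 - 2.3) = 2(-1.9) = -3.8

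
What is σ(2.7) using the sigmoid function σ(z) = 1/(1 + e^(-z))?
0.937

sigmoid(2.7) = 1/(1 + e^(-2.7)) = 1/(1 + 0.06721) = 0.937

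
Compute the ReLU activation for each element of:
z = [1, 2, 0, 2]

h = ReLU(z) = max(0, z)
h = [1, 2, 0, 2]

ReLU applied element-wise: max(0,1)=1, max(0,2)=2, max(0,0)=0, max(0,2)=2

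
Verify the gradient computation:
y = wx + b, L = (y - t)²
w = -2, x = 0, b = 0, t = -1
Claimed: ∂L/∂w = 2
Incorrect

y = (-2)(0) + 0 = 0
∂L/∂y = 2(y - t) = 2(0 - -1) = 2
∂y/∂w = x = 0
∂L/∂w = 2 × 0 = 0

Claimed value: 2
Incorrect: The correct gradient is 0.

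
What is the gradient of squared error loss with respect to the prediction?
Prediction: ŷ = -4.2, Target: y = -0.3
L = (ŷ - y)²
∂L/∂ŷ = -7.8

∂L/∂ŷ = 2(ŷ - y) = 2(-4.2 - -0.3) = 2(-3.9) = -7.8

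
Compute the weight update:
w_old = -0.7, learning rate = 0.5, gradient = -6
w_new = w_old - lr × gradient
w_new = 2.3

w_new = w - η·∂L/∂w = -0.7 - 0.5×(-6) = -0.7 - (-3) = 2.3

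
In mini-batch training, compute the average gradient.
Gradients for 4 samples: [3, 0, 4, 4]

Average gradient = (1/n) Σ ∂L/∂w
Average gradient = 2.75

Average = (1/4)(3 + 0 + 4 + 4) = 11/4 = 2.75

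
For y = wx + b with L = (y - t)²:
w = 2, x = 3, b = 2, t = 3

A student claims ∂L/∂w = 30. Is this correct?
Correct

y = (2)(3) + 2 = 8
∂L/∂y = 2(y - t) = 2(8 - 3) = 10
∂y/∂w = x = 3
∂L/∂w = 10 × 3 = 30

Claimed value: 30
Correct: The correct gradient is 30.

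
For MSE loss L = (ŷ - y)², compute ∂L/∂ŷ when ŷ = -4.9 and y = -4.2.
∂L/∂ŷ = -1.4

∂L/∂ŷ = 2(ŷ - y) = 2(-4.9 - -4.2) = 2(-0.7) = -1.4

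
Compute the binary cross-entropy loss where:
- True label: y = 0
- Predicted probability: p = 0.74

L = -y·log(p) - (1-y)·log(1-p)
L = 1.347

L = -0·log(0.74) - 1·log(0.26) = -log(0.26) = 1.347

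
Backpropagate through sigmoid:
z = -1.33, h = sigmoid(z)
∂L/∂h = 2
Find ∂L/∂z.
∂L/∂z = 0.3308

σ(-1.33) = 0.2092
σ'(-1.33) = σ(-1.33)(1 - σ(-1.33)) = 0.2092 × 0.7908 = 0.1654
∂L/∂z = ∂L/∂h · σ'(z) = 2 × 0.1654 = 0.3308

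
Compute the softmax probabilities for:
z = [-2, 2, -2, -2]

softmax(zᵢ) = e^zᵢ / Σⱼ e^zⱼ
p = [0.0174, 0.9479, 0.0174, 0.0174]

exp(z) = [0.1353, 7.389, 0.1353, 0.1353]
Sum = 7.795
p = [0.0174, 0.9479, 0.0174, 0.0174]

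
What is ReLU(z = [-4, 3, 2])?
h = [0, 3, 2]

ReLU applied element-wise: max(0,-4)=0, max(0,3)=3, max(0,2)=2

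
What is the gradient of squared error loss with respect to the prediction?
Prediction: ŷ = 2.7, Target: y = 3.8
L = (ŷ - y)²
∂L/∂ŷ = -2.2

∂L/∂ŷ = 2(ŷ - y) = 2(2.7 - 3.8) = 2(-1.1) = -2.2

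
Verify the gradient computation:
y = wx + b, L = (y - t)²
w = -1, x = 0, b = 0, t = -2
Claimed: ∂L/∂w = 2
Incorrect

y = (-1)(0) + 0 = 0
∂L/∂y = 2(y - t) = 2(0 - -2) = 4
∂y/∂w = x = 0
∂L/∂w = 4 × 0 = 0

Claimed value: 2
Incorrect: The correct gradient is 0.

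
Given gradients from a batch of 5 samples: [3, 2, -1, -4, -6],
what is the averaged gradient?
Average gradient = -1.2

Average = (1/5)(3 + 2 + -1 + -4 + -6) = -6/5 = -1.2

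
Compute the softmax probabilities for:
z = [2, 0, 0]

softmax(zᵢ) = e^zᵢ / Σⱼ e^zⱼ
p = [0.787, 0.1065, 0.1065]

exp(z) = [7.389, 1, 1]
Sum = 9.389
p = [0.787, 0.1065, 0.1065]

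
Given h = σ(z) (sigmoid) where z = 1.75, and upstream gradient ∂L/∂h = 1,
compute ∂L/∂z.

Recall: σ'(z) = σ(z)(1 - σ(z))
∂L/∂z = 0.1261

σ(1.75) = 0.852
σ'(1.75) = σ(1.75)(1 - σ(1.75)) = 0.852 × 0.148 = 0.1261
∂L/∂z = ∂L/∂h · σ'(z) = 1 × 0.1261 = 0.1261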